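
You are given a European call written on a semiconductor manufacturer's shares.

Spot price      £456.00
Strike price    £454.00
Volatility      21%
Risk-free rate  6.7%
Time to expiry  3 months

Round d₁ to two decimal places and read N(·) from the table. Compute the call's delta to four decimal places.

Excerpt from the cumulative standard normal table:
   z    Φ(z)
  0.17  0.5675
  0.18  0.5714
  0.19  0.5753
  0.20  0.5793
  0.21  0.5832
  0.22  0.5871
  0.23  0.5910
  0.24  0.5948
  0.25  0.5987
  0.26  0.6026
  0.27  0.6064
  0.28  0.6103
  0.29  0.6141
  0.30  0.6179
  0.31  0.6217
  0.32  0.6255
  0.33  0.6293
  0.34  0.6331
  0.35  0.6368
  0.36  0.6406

σ√T = 0.21·√0.25 = 0.1050
ln(S/K) + (r + σ²/2)T = ln(456/454) + (0.067 + 0.21²/2)·0.25 = 0.0044 + 0.0223 = 0.0267
d₁ = 0.0267 / 0.1050 = 0.2539 ⇒ 0.25
N(d₁) = N(0.25) = 0.5987
Δ_call = N(d₁) = 0.5987

0.5987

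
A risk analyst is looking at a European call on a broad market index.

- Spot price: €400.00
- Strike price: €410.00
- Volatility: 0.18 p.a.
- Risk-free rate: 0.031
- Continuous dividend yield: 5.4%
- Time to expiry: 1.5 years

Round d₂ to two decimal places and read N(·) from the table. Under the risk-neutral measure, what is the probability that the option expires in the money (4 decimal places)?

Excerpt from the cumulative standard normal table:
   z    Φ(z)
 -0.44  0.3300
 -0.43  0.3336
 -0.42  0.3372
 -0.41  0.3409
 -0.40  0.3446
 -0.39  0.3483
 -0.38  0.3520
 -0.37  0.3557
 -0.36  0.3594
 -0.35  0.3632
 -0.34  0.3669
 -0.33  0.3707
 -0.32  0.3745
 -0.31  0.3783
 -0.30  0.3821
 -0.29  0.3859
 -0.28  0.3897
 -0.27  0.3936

T = 1.5;  σ√T = 0.2205
ln(S/K) + (r − q + σ²/2)T = ln(400/410) + (0.031 − 0.054 + 0.18²/2)·1.5 = -0.0247 − 0.0102 = -0.0349
d₁ = -0.0349 / 0.2205 = -0.1583 ⇒ -0.16
d₂ = d₁ − σ√T = -0.1583 − 0.2205 = -0.3787 ⇒ -0.38
Risk-neutral Pr[S_T > K] = N(d₂) = N(-0.38) = 0.3520

0.3520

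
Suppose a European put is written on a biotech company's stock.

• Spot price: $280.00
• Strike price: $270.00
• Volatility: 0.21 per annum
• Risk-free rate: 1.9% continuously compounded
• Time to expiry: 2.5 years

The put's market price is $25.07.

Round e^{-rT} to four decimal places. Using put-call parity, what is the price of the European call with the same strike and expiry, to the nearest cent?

exp(−rT) = exp(−0.019·2.5) = 0.9536
Put-call parity: C − P = S − K·e^(−rT) = 280 − 270·0.9536 = 280 − 257.4720 = 22.5280
C = P + (C − P) = 25.07 + (22.5280) = 47.5980

$47.60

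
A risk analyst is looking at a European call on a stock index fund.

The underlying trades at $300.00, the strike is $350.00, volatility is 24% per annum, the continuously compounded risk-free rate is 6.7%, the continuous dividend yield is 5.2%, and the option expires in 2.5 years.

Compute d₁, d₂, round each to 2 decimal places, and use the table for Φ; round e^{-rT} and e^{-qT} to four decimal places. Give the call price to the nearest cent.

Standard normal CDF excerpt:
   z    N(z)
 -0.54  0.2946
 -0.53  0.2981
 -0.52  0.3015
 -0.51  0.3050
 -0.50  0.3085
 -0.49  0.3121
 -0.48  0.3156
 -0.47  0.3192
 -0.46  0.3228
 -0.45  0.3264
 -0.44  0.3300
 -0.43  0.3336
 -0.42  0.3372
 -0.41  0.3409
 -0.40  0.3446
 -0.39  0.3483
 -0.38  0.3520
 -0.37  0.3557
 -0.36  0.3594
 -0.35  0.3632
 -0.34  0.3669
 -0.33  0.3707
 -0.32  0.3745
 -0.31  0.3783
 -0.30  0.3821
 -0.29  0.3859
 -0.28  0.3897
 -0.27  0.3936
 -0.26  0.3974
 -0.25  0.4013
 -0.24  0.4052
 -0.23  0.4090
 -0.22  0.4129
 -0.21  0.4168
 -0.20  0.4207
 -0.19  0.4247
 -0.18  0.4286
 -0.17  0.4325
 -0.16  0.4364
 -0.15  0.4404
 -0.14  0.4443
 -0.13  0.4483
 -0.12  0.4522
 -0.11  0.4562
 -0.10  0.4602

$27.80

σ√T = 0.24 × 1.5811 = 0.3795
d₁ = [ln(300/350) + (0.067 − 0.052 + 0.24²/2)·2.5] / 0.3795 = [-0.1542 + 0.1095] / 0.3795 = -0.1177 ≈ -0.12
d₂ = d₁ − σ√T = -0.1177 − 0.3795 = -0.4971 ≈ -0.50
e^(−qT) = e^(−0.052·2.5) = 0.8781;  e^(−rT) = e^(−0.067·2.5) = 0.8458
N(d₁) = N(-0.12) = 0.4522;  N(d₂) = N(-0.50) = 0.3085
C = 300·0.8781·0.4522 − 350·0.8458·0.3085 = 119.1230 − 91.3253 = 27.7978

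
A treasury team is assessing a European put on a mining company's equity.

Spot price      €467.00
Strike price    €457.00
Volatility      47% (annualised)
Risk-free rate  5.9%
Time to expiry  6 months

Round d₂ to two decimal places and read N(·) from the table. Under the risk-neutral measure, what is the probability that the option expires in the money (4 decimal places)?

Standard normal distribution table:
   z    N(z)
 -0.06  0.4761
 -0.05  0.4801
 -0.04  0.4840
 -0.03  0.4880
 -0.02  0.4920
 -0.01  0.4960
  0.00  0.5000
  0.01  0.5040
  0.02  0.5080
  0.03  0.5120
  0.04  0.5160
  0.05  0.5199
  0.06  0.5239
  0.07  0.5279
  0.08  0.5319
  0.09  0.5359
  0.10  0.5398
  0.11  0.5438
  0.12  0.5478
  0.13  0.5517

T = 0.5;  σ√T = 0.3323
ln(S/K) + (r + σ²/2)T = ln(467/457) + (0.059 + 0.47²/2)·0.5 = 0.0216 + 0.0847 = 0.1064
d₁ = 0.1064 / 0.3323 = 0.3201 ≈ 0.32
d₂ = d₁ − σ√T = 0.3201 − 0.3323 = -0.0123 ≈ -0.01
Risk-neutral Pr[S_T < K] = N(−d₂) = N(0.01) = 0.5040

0.5040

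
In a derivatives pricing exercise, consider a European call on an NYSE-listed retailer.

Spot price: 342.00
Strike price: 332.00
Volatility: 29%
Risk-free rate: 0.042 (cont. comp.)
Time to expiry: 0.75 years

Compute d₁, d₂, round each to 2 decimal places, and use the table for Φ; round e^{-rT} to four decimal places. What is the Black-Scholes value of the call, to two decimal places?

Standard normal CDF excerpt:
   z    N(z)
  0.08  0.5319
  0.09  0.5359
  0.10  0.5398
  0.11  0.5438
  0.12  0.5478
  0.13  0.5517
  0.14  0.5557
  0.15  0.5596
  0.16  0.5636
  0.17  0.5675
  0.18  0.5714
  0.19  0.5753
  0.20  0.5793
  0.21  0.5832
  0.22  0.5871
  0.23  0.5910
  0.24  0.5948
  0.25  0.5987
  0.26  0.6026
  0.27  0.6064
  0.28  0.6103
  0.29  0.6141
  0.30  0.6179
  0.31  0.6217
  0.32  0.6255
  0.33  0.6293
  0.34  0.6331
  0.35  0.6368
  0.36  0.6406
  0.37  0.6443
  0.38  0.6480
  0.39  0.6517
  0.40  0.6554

σ√T = 0.29 × 0.8660 = 0.2511
d₁ = [ln(342/332) + (0.042 + 0.29²/2)·0.75] / 0.2511 = [0.0297 + 0.0630] / 0.2511 = 0.3692 ≈ 0.37
d₂ = d₁ − σ√T = 0.3692 − 0.2511 = 0.1180 ≈ 0.12
e^(−rT) = e^(−0.042·0.75) = 0.9690
N(d₁) = N(0.37) = 0.6443;  N(d₂) = N(0.12) = 0.5478
C = 342·0.6443 − 332·0.9690·0.5478 = 220.3506 − 176.2316 = 44.1190

44.12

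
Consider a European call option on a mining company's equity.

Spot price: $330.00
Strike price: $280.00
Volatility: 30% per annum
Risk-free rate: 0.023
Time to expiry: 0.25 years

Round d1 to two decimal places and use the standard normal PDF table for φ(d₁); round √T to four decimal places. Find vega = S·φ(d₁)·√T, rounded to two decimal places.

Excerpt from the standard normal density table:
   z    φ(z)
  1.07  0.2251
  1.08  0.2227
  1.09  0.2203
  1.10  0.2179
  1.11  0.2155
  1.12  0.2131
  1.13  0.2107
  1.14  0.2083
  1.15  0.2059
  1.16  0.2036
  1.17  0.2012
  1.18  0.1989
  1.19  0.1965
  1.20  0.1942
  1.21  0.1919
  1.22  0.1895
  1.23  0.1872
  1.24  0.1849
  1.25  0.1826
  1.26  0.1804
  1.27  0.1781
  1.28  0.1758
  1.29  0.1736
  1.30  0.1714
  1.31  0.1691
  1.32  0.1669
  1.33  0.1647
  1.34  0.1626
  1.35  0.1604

31.66

σ√T = 0.3·√0.25 = 0.1500
d₁ = [ln(330/280) + (0.023 + 0.3²/2)·0.25] / 0.1500 = [0.1643 + 0.0170] / 0.1500 = 1.2087 ⇒ 1.21
√T = √0.25 = 0.5000
φ(d₁) = φ(1.21) = 0.1919
vega = S·φ(d₁)·√T = 330·0.1919·0.5000 = 31.6635
(The put has the same vega.)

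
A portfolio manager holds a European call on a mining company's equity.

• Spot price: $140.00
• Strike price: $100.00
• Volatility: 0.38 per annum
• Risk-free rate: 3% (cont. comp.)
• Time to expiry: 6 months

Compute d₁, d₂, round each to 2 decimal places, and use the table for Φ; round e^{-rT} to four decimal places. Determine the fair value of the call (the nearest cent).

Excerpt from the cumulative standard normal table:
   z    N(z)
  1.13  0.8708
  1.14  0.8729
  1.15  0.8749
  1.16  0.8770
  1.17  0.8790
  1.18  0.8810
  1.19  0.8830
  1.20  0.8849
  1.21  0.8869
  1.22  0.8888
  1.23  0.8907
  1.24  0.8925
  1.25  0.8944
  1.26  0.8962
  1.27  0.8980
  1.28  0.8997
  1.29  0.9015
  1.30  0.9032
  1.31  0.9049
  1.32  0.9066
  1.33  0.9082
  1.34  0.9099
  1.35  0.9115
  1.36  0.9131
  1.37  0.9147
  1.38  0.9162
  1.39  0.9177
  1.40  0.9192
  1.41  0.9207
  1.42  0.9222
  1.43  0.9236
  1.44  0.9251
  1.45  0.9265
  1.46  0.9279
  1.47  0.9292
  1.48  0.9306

$42.92

σ√T = 0.38 × 0.7071 = 0.2687
d₁ = [ln(140/100) + (0.03 + 0.38²/2)·0.5] / 0.2687 = [0.3365 + 0.0511] / 0.2687 = 1.4424 which rounds to 1.44
d₂ = d₁ − σ√T = 1.4424 − 0.2687 = 1.1737 which rounds to 1.17
e^(−rT) = e^(−0.03·0.5) = 0.9851
C = 140·N(1.44) − 100·0.9851·N(1.17) = 140·0.9251 − 100·0.9851·0.8790 = 129.5140 − 86.5903 = 42.9237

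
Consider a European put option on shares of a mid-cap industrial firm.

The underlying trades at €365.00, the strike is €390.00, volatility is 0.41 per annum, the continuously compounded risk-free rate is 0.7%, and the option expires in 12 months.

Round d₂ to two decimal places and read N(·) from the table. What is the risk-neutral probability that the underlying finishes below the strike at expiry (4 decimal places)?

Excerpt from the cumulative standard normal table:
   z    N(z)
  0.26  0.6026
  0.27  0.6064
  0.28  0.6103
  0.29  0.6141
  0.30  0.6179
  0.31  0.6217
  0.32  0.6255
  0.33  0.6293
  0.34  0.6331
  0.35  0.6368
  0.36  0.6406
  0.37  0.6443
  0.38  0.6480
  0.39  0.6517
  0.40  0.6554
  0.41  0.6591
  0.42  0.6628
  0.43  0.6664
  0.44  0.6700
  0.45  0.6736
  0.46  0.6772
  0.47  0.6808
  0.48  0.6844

0.6368

T = 1;  σ√T = 0.4100
d₁ = [ln(365/390) + (0.007 + ½·0.41²)·1] / (σ√T) = (-0.0662 + 0.0910) / 0.4100 = 0.0605 which rounds to 0.06
d₂ = 0.0605 − 0.4100 = -0.3495 which rounds to -0.35
Risk-neutral Pr[S_T < K] = N(−d₂) = N(0.35) = 0.6368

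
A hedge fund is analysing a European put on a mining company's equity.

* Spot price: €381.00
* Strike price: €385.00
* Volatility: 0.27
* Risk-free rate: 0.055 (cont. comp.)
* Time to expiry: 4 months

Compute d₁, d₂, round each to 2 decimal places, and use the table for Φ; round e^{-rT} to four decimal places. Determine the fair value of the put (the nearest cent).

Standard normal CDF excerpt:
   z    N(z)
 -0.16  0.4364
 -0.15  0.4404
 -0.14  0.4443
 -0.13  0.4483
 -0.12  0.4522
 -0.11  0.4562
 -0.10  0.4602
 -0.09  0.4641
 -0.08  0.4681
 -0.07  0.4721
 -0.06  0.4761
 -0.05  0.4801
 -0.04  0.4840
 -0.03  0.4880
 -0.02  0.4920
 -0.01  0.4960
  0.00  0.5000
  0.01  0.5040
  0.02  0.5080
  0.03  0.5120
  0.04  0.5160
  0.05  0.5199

€22.73

σ√T = 0.27 × 0.5774 = 0.1559
ln(S/K) + (r + σ²/2)T = ln(381/385) + (0.055 + 0.27²/2)·0.3333 = -0.0104 + 0.0305 = 0.0200
d₁ = 0.0200 / 0.1559 = 0.1286 ≈ 0.13
d₂ = d₁ − σ√T = 0.1286 − 0.1559 = -0.0273 ≈ -0.03
e^(−rT) = e^(−0.055·0.3333) = 0.9818
P = 385·0.9818·N(0.03) − 381·N(-0.13) = 385·0.9818·0.5120 − 381·0.4483 = 193.5324 − 170.8023 = 22.7301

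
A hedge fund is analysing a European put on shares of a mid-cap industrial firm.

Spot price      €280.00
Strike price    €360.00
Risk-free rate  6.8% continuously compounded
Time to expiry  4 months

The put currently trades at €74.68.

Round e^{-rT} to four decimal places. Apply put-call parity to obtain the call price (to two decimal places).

exp(−rT) = exp(−0.068·0.3333) = 0.9776
Put-call parity: C − P = S − K·e^(−rT) = 280 − 360·0.9776 = 280 − 351.9360 = -71.9360
C = P + (C − P) = 74.68 + (-71.9360) = 2.7440

€2.74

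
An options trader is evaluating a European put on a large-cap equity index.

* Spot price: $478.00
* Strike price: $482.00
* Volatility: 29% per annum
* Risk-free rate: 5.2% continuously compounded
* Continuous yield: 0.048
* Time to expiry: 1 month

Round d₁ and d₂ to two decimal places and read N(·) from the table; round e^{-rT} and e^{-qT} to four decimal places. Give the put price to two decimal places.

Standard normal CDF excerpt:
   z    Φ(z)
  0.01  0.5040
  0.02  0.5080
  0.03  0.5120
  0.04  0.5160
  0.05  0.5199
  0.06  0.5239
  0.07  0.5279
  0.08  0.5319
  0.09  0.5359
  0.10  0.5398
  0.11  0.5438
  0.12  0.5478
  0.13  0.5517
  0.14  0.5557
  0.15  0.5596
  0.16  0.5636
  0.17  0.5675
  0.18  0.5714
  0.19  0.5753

σ√T = 0.29·√0.08333 = 0.0837
d₁ = [ln(478/482) + (0.052 − 0.048 + 0.29²/2)·0.08333] / 0.0837 = [-0.0083 + 0.0038] / 0.0837 = -0.0537 → -0.05
d₂ = d₁ − σ√T = -0.0537 − 0.0837 = -0.1374 → -0.14
exp(−qT) = exp(−0.048·0.08333) = 0.9960;  exp(−rT) = exp(−0.052·0.08333) = 0.9957
N(−d₂) = N(0.14) = 0.5557;  N(−d₁) = N(0.05) = 0.5199
P = 482·0.9957·0.5557 − 478·0.9960·0.5199 = 266.6957 − 247.5182 = 19.1775

$19.18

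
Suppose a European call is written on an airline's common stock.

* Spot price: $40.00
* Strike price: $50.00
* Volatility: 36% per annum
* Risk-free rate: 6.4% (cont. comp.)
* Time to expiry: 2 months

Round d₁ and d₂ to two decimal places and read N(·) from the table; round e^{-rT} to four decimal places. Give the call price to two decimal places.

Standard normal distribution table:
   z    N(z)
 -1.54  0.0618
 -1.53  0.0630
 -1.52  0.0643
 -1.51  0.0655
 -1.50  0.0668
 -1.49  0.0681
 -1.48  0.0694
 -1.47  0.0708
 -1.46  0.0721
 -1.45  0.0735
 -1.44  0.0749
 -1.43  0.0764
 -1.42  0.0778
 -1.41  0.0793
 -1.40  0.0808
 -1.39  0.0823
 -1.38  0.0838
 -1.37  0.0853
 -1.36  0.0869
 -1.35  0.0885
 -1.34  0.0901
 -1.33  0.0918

σ√T = 0.36 × 0.4082 = 0.1470
d₁ = [ln(40/50) + (0.064 + 0.36²/2)·0.1667] / 0.1470 = [-0.2231 + 0.0215] / 0.1470 = -1.3722 ⇒ -1.37
d₂ = d₁ − σ√T = -1.3722 − 0.1470 = -1.5192 ⇒ -1.52
e^(−rT) = e^(−0.064·0.1667) = 0.9894
N(d₁) = N(-1.37) = 0.0853;  N(d₂) = N(-1.52) = 0.0643
C = 40·0.0853 − 50·0.9894·0.0643 = 3.4120 − 3.1809 = 0.2311

$0.23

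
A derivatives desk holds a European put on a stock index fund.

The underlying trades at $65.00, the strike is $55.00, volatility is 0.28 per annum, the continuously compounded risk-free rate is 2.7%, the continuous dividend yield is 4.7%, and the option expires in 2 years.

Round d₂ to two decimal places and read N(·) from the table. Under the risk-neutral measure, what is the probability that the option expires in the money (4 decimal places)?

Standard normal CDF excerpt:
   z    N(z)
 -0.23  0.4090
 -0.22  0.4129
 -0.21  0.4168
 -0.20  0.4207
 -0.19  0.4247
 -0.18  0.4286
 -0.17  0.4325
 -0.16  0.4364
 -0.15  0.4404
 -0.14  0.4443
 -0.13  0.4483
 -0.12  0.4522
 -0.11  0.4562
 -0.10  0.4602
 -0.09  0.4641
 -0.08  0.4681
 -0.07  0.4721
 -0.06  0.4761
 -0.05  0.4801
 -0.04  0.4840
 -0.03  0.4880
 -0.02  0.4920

0.4522

T = 2;  σ√T = 0.3960
d₁ = [ln(65/55) + (0.027 − 0.047 + ½·0.28²)·2] / (σ√T) = (0.1671 + 0.0384) / 0.3960 = 0.5188 which rounds to 0.52
d₂ = 0.5188 − 0.3960 = 0.1229 which rounds to 0.12
Pr(exercise) under Q = N(−d₂) = N(-0.12) = 0.4522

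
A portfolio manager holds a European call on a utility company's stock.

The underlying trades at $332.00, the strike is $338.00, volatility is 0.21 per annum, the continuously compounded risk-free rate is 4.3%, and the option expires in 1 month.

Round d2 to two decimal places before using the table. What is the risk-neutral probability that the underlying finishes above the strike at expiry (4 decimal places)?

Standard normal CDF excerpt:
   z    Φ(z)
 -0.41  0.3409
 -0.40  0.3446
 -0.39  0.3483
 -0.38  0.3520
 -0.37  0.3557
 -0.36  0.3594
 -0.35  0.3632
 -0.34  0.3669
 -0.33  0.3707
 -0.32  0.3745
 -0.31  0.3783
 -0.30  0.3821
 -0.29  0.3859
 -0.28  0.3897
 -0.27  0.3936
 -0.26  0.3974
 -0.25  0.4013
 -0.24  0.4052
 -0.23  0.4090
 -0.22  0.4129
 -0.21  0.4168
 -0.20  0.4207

T = 0.08333;  σ√T = 0.0606
d₁ = [ln(332/338) + (0.043 + 0.21²/2)·0.08333] / 0.0606 = [-0.0179 + 0.0054] / 0.0606 = -0.2060 → -0.21
d₂ = d₁ − σ√T = -0.2060 − 0.0606 = -0.2667 → -0.27
Pr(exercise) under Q = N(d₂) = 0.3936

0.3936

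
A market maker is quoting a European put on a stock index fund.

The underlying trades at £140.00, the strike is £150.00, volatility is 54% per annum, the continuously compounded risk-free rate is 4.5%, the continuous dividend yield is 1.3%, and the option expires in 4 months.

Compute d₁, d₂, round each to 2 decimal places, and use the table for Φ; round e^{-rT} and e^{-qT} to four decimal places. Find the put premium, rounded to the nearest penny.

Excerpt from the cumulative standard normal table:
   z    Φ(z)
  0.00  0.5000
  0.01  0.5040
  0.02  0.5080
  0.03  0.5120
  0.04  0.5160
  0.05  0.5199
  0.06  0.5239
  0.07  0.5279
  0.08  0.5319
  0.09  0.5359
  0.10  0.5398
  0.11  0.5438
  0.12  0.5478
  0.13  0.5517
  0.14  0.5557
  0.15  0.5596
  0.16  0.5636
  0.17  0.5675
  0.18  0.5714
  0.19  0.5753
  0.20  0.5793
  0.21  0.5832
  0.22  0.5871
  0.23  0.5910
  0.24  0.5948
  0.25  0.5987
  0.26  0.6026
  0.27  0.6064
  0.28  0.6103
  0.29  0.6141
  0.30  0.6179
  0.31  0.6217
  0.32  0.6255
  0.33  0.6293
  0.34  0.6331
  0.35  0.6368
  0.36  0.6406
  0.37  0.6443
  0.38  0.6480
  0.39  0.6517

£22.18

σ√T = 0.54·√0.3333 = 0.3118
d₁ = [ln(140/150) + (0.045 − 0.013 + ½·0.54²)·0.3333] / (σ√T) = (-0.0690 + 0.0593) / 0.3118 = -0.0312 which rounds to -0.03
d₂ = -0.0312 − 0.3118 = -0.3430 which rounds to -0.34
e^(−qT) = e^(−0.013·0.3333) = 0.9957;  e^(−rT) = e^(−0.045·0.3333) = 0.9851
P = 150·0.9851·N(0.34) − 140·0.9957·N(0.03) = 150·0.9851·0.6331 − 140·0.9957·0.5120 = 93.5500 − 71.3718 = 22.1782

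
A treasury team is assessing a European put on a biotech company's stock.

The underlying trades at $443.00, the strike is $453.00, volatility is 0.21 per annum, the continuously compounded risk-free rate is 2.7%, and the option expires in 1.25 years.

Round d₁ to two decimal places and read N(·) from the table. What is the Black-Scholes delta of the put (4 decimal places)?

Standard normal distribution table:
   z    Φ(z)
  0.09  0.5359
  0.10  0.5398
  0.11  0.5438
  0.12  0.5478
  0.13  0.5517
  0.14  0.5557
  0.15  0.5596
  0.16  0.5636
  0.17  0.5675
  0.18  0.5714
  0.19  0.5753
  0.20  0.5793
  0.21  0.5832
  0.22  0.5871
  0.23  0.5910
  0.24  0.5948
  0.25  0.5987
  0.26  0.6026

-0.4325

σ√T = 0.21·√1.25 = 0.2348
d₁ = [ln(443/453) + (0.027 + 0.21²/2)·1.25] / 0.2348 = [-0.0223 + 0.0613] / 0.2348 = 0.1661 which rounds to 0.17
N(d₁) = N(0.17) = 0.5675
Δ_put = N(d₁) − 1 = 0.5675 − 1 = -0.4325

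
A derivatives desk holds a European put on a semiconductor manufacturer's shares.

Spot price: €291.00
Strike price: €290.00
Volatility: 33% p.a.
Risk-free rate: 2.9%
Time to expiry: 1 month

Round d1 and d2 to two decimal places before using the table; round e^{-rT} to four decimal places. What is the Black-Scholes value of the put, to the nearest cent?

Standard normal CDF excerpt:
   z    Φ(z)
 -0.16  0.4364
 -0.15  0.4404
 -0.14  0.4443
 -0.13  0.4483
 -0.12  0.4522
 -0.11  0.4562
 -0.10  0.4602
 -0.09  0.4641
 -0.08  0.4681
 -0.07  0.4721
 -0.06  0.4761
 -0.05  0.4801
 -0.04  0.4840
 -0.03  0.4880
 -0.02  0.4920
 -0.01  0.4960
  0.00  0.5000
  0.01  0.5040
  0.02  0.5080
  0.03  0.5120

T = 0.08333;  σ√T = 0.0953
d₁ = [ln(291/290) + (0.029 + 0.33²/2)·0.08333] / 0.0953 = [0.0034 + 0.0070] / 0.0953 = 0.1091 ⇒ 0.11
d₂ = d₁ − σ√T = 0.1091 − 0.0953 = 0.0139 ⇒ 0.01
e^(−rT) = e^(−0.029·0.08333) = 0.9976
N(−d₂) = N(-0.01) = 0.4960;  N(−d₁) = N(-0.11) = 0.4562
P = 290·0.9976·0.4960 − 291·0.4562 = 143.4948 − 132.7542 = 10.7406

€10.74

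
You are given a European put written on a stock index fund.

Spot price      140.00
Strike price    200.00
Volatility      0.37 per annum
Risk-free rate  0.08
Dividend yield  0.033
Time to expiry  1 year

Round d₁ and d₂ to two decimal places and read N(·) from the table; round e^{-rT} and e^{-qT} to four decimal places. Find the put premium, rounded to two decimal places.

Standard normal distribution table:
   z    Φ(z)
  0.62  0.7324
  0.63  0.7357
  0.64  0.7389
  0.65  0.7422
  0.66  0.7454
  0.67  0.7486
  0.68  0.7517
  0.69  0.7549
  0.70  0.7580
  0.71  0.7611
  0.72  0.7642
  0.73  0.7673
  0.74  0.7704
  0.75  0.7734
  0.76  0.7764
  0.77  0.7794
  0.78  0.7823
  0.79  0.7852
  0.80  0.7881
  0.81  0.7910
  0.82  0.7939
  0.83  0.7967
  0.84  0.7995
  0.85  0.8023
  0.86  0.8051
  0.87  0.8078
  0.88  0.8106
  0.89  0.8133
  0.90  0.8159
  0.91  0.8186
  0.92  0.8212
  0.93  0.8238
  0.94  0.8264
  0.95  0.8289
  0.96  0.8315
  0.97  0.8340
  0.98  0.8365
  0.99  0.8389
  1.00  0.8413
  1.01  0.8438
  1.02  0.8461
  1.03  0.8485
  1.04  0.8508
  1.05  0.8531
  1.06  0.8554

σ√T = 0.37 × 1.0000 = 0.3700
d₁ = [ln(140/200) + (0.08 − 0.033 + 0.37²/2)·1] / 0.3700 = [-0.3567 + 0.1154] / 0.3700 = -0.6520 → -0.65
d₂ = d₁ − σ√T = -0.6520 − 0.3700 = -1.0220 → -1.02
e^(−qT) = e^(−0.033·1) = 0.9675;  e^(−rT) = e^(−0.08·1) = 0.9231
P = 200·0.9231·N(1.02) − 140·0.9675·N(0.65) = 200·0.9231·0.8461 − 140·0.9675·0.7422 = 156.2070 − 100.5310 = 55.6760

55.68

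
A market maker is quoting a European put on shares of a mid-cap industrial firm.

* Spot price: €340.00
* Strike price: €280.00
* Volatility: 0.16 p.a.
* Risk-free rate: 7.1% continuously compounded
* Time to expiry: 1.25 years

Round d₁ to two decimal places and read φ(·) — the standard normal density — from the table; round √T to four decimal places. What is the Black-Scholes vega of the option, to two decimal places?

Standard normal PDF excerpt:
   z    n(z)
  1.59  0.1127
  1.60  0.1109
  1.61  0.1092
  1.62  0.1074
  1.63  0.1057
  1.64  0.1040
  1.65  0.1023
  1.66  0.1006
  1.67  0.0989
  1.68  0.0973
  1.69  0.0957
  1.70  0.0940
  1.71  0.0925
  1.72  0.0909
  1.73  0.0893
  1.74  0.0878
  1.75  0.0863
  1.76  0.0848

σ√T = 0.16 × 1.1180 = 0.1789
d₁ = [ln(340/280) + (0.071 + 0.16²/2)·1.25] / 0.1789 = [0.1942 + 0.1047] / 0.1789 = 1.6709 → 1.67
√T = √1.25 = 1.1180
φ(d₁) = φ(1.67) = 0.0989
vega = S·φ(d₁)·√T = 340·0.0989·1.1180 = 37.5939

37.59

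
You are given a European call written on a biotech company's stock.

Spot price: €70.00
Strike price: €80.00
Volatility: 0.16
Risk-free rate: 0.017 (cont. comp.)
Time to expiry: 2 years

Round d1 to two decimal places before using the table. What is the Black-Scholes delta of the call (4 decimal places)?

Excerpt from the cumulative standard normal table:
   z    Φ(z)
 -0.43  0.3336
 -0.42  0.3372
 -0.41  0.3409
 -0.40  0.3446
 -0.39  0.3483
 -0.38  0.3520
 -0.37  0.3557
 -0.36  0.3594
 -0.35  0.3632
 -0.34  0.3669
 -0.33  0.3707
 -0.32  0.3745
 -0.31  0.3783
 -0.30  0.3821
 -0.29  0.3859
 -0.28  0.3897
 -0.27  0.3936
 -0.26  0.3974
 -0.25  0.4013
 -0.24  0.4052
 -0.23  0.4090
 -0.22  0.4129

0.3707

σ√T = 0.16·√2 = 0.2263
ln(S/K) + (r + σ²/2)T = ln(70/80) + (0.017 + 0.16²/2)·2 = -0.1335 + 0.0596 = -0.0739
d₁ = -0.0739 / 0.2263 = -0.3267 which rounds to -0.33
N(d₁) = N(-0.33) = 0.3707
Δ_call = N(d₁) = 0.3707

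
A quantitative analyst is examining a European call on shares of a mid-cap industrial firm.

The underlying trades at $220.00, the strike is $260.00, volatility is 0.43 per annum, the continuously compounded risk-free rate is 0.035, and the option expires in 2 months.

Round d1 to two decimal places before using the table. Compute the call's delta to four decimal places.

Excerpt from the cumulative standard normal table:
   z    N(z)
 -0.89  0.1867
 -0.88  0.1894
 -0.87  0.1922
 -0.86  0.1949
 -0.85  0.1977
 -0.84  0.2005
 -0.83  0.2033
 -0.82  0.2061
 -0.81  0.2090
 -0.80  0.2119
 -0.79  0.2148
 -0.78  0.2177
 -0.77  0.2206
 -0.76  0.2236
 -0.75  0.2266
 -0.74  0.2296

0.2033

σ√T = 0.43 × 0.4082 = 0.1755
ln(S/K) + (r + σ²/2)T = ln(220/260) + (0.035 + 0.43²/2)·0.1667 = -0.1671 + 0.0212 = -0.1458
d₁ = -0.1458 / 0.1755 = -0.8306 ≈ -0.83
N(d₁) = N(-0.83) = 0.2033
Δ_call = N(d₁) = 0.2033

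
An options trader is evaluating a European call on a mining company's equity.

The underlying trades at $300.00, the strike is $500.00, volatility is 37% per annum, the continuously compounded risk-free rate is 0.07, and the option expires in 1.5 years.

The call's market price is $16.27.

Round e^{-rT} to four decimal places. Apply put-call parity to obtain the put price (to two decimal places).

$166.42

exp(−rT) = exp(−0.07·1.5) = 0.9003
Put-call parity: C − P = S − K·e^(−rT) = 300 − 500·0.9003 = 300 − 450.1500 = -150.1500
P = C − (C − P) = 16.27 − (-150.1500) = 166.4200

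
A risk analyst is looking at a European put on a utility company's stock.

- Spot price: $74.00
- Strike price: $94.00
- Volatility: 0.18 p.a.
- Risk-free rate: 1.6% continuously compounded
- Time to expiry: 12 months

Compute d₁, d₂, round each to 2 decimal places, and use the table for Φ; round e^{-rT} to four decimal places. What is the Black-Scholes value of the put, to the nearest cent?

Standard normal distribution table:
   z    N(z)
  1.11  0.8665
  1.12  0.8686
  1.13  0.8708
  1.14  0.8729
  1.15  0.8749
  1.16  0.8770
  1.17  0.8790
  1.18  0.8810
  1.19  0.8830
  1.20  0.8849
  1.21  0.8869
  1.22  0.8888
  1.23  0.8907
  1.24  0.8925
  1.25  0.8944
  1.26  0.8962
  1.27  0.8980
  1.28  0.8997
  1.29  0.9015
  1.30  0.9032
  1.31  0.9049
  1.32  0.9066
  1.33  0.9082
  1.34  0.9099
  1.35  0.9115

$19.27

σ√T = 0.18·√1 = 0.1800
d₁ = [ln(74/94) + (0.016 + ½·0.18²)·1] / (σ√T) = (-0.2392 + 0.0322) / 0.1800 = -1.1502 which rounds to -1.15
d₂ = -1.1502 − 0.1800 = -1.3302 which rounds to -1.33
e^(−rT) = e^(−0.016·1) = 0.9841
N(−d₂) = N(1.33) = 0.9082;  N(−d₁) = N(1.15) = 0.8749
P = 94·0.9841·0.9082 − 74·0.8749 = 84.0134 − 64.7426 = 19.2708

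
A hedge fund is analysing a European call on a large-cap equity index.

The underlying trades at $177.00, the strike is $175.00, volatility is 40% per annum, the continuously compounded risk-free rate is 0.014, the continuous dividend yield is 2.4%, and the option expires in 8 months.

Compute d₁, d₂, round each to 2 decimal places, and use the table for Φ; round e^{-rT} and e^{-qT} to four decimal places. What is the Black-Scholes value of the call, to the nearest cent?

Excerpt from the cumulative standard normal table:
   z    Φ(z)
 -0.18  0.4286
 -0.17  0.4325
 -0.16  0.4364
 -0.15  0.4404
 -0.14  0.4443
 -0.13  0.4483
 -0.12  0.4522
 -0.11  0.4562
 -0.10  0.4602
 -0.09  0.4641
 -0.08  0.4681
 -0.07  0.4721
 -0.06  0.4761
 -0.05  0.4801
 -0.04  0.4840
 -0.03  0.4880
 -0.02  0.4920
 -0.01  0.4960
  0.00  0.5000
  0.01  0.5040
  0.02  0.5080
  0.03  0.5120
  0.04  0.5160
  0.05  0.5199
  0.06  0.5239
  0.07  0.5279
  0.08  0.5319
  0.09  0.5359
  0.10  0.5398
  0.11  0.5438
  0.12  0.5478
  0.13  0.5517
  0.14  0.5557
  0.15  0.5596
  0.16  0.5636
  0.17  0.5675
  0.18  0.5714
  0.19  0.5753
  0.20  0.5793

$23.18

T = 0.6667;  σ√T = 0.3266
d₁ = [ln(177/175) + (0.014 − 0.024 + ½·0.4²)·0.6667] / (σ√T) = (0.0114 + 0.0467) / 0.3266 = 0.1777 ⇒ 0.18
d₂ = 0.1777 − 0.3266 = -0.1489 ⇒ -0.15
e^(−qT) = e^(−0.024·0.6667) = 0.9841;  e^(−rT) = e^(−0.014·0.6667) = 0.9907
N(d₁) = N(0.18) = 0.5714;  N(d₂) = N(-0.15) = 0.4404
C = 177·0.9841·0.5714 − 175·0.9907·0.4404 = 99.5297 − 76.3532 = 23.1765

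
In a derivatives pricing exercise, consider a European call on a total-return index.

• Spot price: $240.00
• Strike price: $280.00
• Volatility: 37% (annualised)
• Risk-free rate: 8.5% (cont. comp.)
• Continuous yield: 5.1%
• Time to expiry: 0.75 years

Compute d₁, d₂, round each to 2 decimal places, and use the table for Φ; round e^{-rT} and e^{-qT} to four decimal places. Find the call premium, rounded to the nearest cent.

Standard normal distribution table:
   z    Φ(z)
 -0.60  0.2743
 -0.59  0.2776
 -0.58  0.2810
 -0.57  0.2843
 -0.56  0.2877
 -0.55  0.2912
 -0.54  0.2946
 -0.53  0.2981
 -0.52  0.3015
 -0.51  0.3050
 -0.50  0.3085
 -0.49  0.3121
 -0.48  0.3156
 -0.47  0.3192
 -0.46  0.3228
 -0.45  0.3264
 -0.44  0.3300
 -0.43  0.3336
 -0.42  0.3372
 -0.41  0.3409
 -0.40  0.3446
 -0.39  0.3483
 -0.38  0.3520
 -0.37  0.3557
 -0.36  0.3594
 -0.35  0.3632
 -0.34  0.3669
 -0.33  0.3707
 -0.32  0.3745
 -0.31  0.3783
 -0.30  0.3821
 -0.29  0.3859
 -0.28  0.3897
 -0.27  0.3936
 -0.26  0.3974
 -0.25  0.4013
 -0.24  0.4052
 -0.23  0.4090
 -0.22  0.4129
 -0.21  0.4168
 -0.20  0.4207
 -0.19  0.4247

$18.02

σ√T = 0.37·√0.75 = 0.3204
d₁ = [ln(240/280) + (0.085 − 0.051 + 0.37²/2)·0.75] / 0.3204 = [-0.1542 + 0.0768] / 0.3204 = -0.2413 which rounds to -0.24
d₂ = d₁ − σ√T = -0.2413 − 0.3204 = -0.5617 which rounds to -0.56
e^(−qT) = e^(−0.051·0.75) = 0.9625;  e^(−rT) = e^(−0.085·0.75) = 0.9382
N(d₁) = N(-0.24) = 0.4052;  N(d₂) = N(-0.56) = 0.2877
C = 240·0.9625·0.4052 − 280·0.9382·0.2877 = 93.6012 − 75.5776 = 18.0236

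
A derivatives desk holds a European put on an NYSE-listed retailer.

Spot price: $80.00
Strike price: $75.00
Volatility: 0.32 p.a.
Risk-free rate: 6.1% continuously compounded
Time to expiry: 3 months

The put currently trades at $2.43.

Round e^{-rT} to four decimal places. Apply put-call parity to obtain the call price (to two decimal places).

$8.56

e^(−rT) = e^(−0.061·0.25) = 0.9849
Put-call parity: C − P = S − K·e^(−rT) = 80 − 75·0.9849 = 80 − 73.8675 = 6.1325
C = P + (C − P) = 2.43 + (6.1325) = 8.5625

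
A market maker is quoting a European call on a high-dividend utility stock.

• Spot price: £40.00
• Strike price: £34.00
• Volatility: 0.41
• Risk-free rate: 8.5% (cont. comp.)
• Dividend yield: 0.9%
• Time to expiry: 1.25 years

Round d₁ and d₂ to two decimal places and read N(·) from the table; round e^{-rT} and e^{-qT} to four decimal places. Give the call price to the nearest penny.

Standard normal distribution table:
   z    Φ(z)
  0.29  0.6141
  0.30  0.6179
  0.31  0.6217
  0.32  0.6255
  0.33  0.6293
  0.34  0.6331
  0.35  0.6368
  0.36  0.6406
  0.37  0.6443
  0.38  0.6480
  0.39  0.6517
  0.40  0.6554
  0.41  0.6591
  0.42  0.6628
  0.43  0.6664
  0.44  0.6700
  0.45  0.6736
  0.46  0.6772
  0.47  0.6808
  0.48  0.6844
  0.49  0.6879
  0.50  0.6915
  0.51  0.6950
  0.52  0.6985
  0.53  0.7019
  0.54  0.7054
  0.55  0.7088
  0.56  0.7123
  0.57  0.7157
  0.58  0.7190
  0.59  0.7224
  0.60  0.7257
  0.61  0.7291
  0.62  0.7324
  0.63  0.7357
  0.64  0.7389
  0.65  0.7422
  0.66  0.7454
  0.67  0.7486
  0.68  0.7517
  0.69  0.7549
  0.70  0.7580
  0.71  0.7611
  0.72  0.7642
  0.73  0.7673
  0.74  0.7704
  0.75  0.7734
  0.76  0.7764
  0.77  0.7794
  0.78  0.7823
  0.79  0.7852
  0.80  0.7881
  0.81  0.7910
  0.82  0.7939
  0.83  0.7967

£11.82

T = 1.25;  σ√T = 0.4584
d₁ = [ln(40/34) + (0.085 − 0.009 + 0.41²/2)·1.25] / 0.4584 = [0.1625 + 0.2001] / 0.4584 = 0.7910 → 0.79
d₂ = d₁ − σ√T = 0.7910 − 0.4584 = 0.3326 → 0.33
e^(−qT) = e^(−0.009·1.25) = 0.9888;  e^(−rT) = e^(−0.085·1.25) = 0.8992
N(d₁) = N(0.79) = 0.7852;  N(d₂) = N(0.33) = 0.6293
C = 40·0.9888·0.7852 − 34·0.8992·0.6293 = 31.0562 − 19.2395 = 11.8168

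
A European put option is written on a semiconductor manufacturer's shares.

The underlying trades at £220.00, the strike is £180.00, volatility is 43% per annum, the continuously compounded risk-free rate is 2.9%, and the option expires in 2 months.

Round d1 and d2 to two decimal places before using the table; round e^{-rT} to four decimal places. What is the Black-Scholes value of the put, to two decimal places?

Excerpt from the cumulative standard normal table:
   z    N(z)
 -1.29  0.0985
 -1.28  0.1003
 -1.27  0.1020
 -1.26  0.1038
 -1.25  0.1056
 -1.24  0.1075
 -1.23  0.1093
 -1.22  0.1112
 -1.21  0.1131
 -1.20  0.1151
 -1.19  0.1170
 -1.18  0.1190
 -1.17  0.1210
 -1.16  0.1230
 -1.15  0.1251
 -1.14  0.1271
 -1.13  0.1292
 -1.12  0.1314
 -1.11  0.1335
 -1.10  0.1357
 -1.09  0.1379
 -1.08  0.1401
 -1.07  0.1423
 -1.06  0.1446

σ√T = 0.43 × 0.4082 = 0.1755
d₁ = [ln(220/180) + (0.029 + 0.43²/2)·0.1667] / 0.1755 = [0.2007 + 0.0202] / 0.1755 = 1.2584 → 1.26
d₂ = d₁ − σ√T = 1.2584 − 0.1755 = 1.0829 → 1.08
exp(−rT) = exp(−0.029·0.1667) = 0.9952
N(−d₂) = N(-1.08) = 0.1401;  N(−d₁) = N(-1.26) = 0.1038
P = 180·0.9952·0.1401 − 220·0.1038 = 25.0970 − 22.8360 = 2.2610

£2.26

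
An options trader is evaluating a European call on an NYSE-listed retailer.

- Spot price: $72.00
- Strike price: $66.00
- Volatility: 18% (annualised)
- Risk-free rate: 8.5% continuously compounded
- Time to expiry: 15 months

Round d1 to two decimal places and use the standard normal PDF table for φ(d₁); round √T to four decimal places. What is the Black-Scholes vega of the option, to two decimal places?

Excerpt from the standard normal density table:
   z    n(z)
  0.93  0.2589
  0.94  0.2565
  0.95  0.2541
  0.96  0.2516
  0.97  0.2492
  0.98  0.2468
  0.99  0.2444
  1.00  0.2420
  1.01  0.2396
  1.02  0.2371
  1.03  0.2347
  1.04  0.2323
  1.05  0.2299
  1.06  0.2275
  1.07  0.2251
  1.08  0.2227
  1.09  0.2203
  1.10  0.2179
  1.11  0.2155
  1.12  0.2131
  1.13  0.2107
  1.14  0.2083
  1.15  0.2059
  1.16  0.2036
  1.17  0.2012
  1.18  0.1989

18.31

σ√T = 0.18 × 1.1180 = 0.2012
d₁ = [ln(72/66) + (0.085 + 0.18²/2)·1.25] / 0.2012 = [0.0870 + 0.1265] / 0.2012 = 1.0609 → 1.06
√T = √1.25 = 1.1180
φ(d₁) = φ(1.06) = 0.2275
vega = S·φ(d₁)·√T = 72·0.2275·1.1180 = 18.3128
(Vega is the same for a European call and put with the same parameters.)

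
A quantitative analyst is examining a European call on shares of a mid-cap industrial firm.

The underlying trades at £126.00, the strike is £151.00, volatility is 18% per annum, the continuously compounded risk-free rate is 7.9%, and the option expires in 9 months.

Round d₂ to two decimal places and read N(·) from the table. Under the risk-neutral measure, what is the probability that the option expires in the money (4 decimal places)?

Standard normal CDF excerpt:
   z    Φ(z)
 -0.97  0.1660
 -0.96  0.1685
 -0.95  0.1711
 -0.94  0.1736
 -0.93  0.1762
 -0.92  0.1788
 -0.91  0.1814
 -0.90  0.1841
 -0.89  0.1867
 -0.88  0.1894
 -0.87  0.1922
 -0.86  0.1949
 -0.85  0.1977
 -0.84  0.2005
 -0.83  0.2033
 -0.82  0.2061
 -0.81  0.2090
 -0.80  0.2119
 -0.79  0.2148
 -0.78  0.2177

σ√T = 0.18 × 0.8660 = 0.1559
ln(S/K) + (r + σ²/2)T = ln(126/151) + (0.079 + 0.18²/2)·0.75 = -0.1810 + 0.0714 = -0.1096
d₁ = -0.1096 / 0.1559 = -0.7031 ≈ -0.70
d₂ = d₁ − σ√T = -0.7031 − 0.1559 = -0.8590 ≈ -0.86
Pr(exercise) under Q = N(d₂) = 0.1949

0.1949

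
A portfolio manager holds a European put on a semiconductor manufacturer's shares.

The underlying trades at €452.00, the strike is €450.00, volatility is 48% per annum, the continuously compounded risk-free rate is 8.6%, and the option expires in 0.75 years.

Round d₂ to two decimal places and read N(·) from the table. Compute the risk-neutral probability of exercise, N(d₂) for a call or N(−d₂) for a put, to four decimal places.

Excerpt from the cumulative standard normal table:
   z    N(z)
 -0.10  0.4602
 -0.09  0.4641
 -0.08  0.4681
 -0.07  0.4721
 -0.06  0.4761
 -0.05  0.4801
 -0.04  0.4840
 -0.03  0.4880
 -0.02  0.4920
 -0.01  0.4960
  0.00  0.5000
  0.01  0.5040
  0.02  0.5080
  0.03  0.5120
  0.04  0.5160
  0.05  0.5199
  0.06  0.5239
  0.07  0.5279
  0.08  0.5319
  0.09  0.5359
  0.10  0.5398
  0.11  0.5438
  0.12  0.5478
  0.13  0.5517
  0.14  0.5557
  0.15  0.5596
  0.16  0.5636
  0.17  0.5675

0.5160

σ√T = 0.48·√0.75 = 0.4157
ln(S/K) + (r + σ²/2)T = ln(452/450) + (0.086 + 0.48²/2)·0.75 = 0.0044 + 0.1509 = 0.1553
d₁ = 0.1553 / 0.4157 = 0.3737 which rounds to 0.37
d₂ = d₁ − σ√T = 0.3737 − 0.4157 = -0.0420 which rounds to -0.04
Risk-neutral Pr[S_T < K] = N(−d₂) = N(0.04) = 0.5160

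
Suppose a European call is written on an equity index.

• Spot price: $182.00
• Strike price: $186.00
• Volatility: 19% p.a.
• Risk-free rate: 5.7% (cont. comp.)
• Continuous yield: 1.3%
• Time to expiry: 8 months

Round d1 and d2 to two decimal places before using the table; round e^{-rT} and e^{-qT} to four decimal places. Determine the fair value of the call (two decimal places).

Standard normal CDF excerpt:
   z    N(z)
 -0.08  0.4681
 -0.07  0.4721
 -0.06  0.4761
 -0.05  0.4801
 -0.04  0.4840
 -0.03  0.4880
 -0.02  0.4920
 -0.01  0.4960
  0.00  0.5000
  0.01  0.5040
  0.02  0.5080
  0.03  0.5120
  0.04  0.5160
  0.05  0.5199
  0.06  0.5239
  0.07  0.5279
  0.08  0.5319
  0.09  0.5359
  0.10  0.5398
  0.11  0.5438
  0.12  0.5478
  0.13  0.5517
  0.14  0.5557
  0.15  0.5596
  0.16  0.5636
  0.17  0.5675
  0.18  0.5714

$12.16

σ√T = 0.19 × 0.8165 = 0.1551
d₁ = [ln(182/186) + (0.057 − 0.013 + ½·0.19²)·0.6667] / (σ√T) = (-0.0217 + 0.0414) / 0.1551 = 0.1265 which rounds to 0.13
d₂ = 0.1265 − 0.1551 = -0.0286 which rounds to -0.03
exp(−qT) = exp(−0.013·0.6667) = 0.9914;  exp(−rT) = exp(−0.057·0.6667) = 0.9627
N(d₁) = N(0.13) = 0.5517;  N(d₂) = N(-0.03) = 0.4880
C = 182·0.9914·0.5517 − 186·0.9627·0.4880 = 99.5459 − 87.3824 = 12.1635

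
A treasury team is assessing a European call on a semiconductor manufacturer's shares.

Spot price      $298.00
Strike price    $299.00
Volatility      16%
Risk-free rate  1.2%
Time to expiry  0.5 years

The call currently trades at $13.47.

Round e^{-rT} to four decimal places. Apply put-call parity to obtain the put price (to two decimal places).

$12.68

e^(−rT) = e^(−0.012·0.5) = 0.9940
Put-call parity: C − P = S − K·e^(−rT) = 298 − 299·0.9940 = 298 − 297.2060 = 0.7940
P = C − (C − P) = 13.47 − (0.7940) = 12.6760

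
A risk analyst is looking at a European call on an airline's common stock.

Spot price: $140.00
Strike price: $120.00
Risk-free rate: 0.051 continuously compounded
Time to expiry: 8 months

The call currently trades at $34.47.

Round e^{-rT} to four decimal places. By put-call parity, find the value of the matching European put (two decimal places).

e^(−rT) = e^(−0.051·0.6667) = 0.9666
Put-call parity: C − P = S − K·e^(−rT) = 140 − 120·0.9666 = 140 − 115.9920 = 24.0080
P = C − (C − P) = 34.47 − (24.0080) = 10.4620

$10.46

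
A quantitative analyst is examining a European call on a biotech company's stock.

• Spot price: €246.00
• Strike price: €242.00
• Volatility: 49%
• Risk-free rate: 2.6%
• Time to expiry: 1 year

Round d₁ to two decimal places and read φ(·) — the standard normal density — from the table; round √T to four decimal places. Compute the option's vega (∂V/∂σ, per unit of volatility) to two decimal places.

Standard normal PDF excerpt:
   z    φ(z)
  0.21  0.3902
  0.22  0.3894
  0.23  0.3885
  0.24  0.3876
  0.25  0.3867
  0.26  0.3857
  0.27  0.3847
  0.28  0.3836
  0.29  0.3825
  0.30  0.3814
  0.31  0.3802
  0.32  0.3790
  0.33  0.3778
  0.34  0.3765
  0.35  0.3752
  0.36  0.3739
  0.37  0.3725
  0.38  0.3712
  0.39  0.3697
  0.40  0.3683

92.94

T = 1;  σ√T = 0.4900
d₁ = [ln(246/242) + (0.026 + 0.49²/2)·1] / 0.4900 = [0.0164 + 0.1460] / 0.4900 = 0.3315 ≈ 0.33
√T = √1 = 1.0000
φ(d₁) = φ(0.33) = 0.3778
vega = S·φ(d₁)·√T = 246·0.3778·1.0000 = 92.9388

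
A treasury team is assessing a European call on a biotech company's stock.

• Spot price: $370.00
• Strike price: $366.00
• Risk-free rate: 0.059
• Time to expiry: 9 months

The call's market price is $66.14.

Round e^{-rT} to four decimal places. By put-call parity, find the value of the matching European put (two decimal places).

exp(−rT) = exp(−0.059·0.75) = 0.9567
Put-call parity: C − P = S − K·e^(−rT) = 370 − 366·0.9567 = 370 − 350.1522 = 19.8478
P = C − (C − P) = 66.14 − (19.8478) = 46.2922

$46.29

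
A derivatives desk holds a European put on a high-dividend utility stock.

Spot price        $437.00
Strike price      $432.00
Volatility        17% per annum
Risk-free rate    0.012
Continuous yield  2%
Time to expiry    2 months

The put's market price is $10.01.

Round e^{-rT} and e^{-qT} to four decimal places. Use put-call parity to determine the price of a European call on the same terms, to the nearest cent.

$14.43

e^(−qT) = e^(−0.02·0.1667) = 0.9967;  e^(−rT) = e^(−0.012·0.1667) = 0.9980
Put-call parity: C − P = S·e^(−qT) − K·e^(−rT) = 437·0.9967 − 432·0.9980 = 435.5579 − 431.1360 = 4.4219
C = P + (C − P) = 10.01 + (4.4219) = 14.4319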